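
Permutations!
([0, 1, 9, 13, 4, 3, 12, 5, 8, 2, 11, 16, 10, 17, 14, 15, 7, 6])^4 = [0, 1, 2, 12, 4, 6, 16, 17, 8, 9, 5, 3, 7, 10, 14, 15, 13, 11]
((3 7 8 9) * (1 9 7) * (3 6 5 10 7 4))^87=(1 8 5)(3 7 6)(4 10 9)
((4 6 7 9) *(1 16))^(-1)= ((1 16)(4 6 7 9))^(-1)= (1 16)(4 9 7 6)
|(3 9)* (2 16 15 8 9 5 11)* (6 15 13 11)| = 12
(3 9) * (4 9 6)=(3 6 4 9)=[0, 1, 2, 6, 9, 5, 4, 7, 8, 3]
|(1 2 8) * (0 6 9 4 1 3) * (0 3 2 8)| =|(0 6 9 4 1 8 2)| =7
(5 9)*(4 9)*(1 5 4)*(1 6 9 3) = (1 5 6 9 4 3) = [0, 5, 2, 1, 3, 6, 9, 7, 8, 4]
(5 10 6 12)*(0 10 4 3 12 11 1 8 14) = (0 10 6 11 1 8 14)(3 12 5 4) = [10, 8, 2, 12, 3, 4, 11, 7, 14, 9, 6, 1, 5, 13, 0]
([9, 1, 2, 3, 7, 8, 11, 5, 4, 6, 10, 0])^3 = (0 11 6 9)(4 8 5 7)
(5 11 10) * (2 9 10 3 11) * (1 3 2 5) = [0, 3, 9, 11, 4, 5, 6, 7, 8, 10, 1, 2] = (1 3 11 2 9 10)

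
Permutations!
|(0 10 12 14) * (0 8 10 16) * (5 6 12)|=6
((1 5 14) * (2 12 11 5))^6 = (14)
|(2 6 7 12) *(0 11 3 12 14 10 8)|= |(0 11 3 12 2 6 7 14 10 8)|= 10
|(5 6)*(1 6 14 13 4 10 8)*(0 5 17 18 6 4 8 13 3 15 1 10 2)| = 24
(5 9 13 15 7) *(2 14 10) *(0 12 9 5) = (0 12 9 13 15 7)(2 14 10) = [12, 1, 14, 3, 4, 5, 6, 0, 8, 13, 2, 11, 9, 15, 10, 7]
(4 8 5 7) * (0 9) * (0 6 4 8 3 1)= (0 9 6 4 3 1)(5 7 8)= [9, 0, 2, 1, 3, 7, 4, 8, 5, 6]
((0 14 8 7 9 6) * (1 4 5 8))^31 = ((0 14 1 4 5 8 7 9 6))^31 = (0 5 6 4 9 1 7 14 8)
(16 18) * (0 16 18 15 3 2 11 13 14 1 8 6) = (18)(0 16 15 3 2 11 13 14 1 8 6) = [16, 8, 11, 2, 4, 5, 0, 7, 6, 9, 10, 13, 12, 14, 1, 3, 15, 17, 18]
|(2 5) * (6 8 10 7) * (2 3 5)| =4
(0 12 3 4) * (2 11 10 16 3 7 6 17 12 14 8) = (0 14 8 2 11 10 16 3 4)(6 17 12 7) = [14, 1, 11, 4, 0, 5, 17, 6, 2, 9, 16, 10, 7, 13, 8, 15, 3, 12]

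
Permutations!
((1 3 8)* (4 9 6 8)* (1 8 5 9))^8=((1 3 4)(5 9 6))^8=(1 4 3)(5 6 9)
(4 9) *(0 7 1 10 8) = (0 7 1 10 8)(4 9) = [7, 10, 2, 3, 9, 5, 6, 1, 0, 4, 8]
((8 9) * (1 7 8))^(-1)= (1 9 8 7)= ((1 7 8 9))^(-1)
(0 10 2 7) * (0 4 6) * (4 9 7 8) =[10, 1, 8, 3, 6, 5, 0, 9, 4, 7, 2] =(0 10 2 8 4 6)(7 9)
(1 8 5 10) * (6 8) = (1 6 8 5 10) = [0, 6, 2, 3, 4, 10, 8, 7, 5, 9, 1]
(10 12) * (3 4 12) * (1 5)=(1 5)(3 4 12 10)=[0, 5, 2, 4, 12, 1, 6, 7, 8, 9, 3, 11, 10]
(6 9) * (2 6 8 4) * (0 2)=(0 2 6 9 8 4)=[2, 1, 6, 3, 0, 5, 9, 7, 4, 8]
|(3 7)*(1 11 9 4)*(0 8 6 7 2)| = 12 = |(0 8 6 7 3 2)(1 11 9 4)|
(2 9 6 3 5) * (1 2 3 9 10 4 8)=(1 2 10 4 8)(3 5)(6 9)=[0, 2, 10, 5, 8, 3, 9, 7, 1, 6, 4]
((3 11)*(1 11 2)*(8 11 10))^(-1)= ((1 10 8 11 3 2))^(-1)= (1 2 3 11 8 10)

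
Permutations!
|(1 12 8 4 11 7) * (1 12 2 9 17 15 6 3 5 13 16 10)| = 55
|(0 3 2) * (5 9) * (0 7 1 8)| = |(0 3 2 7 1 8)(5 9)| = 6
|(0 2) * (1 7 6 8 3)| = |(0 2)(1 7 6 8 3)| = 10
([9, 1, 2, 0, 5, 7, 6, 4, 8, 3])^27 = [0, 1, 2, 3, 4, 5, 6, 7, 8, 9]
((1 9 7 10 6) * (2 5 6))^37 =((1 9 7 10 2 5 6))^37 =(1 7 2 6 9 10 5)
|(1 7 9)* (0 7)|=|(0 7 9 1)|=4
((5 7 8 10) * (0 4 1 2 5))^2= (0 1 5 8)(2 7 10 4)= ((0 4 1 2 5 7 8 10))^2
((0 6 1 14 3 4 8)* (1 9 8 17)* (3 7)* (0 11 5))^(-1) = ((0 6 9 8 11 5)(1 14 7 3 4 17))^(-1) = (0 5 11 8 9 6)(1 17 4 3 7 14)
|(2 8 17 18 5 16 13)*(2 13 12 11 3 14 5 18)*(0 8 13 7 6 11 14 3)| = 8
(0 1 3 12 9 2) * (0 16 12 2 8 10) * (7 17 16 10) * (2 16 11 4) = (0 1 3 16 12 9 8 7 17 11 4 2 10) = [1, 3, 10, 16, 2, 5, 6, 17, 7, 8, 0, 4, 9, 13, 14, 15, 12, 11]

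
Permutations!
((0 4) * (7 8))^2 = ((0 4)(7 8))^2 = (8)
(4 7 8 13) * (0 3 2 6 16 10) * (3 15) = (0 15 3 2 6 16 10)(4 7 8 13) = [15, 1, 6, 2, 7, 5, 16, 8, 13, 9, 0, 11, 12, 4, 14, 3, 10]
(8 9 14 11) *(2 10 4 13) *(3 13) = (2 10 4 3 13)(8 9 14 11) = [0, 1, 10, 13, 3, 5, 6, 7, 9, 14, 4, 8, 12, 2, 11]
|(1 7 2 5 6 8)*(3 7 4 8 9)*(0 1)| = |(0 1 4 8)(2 5 6 9 3 7)| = 12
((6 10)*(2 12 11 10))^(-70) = ((2 12 11 10 6))^(-70) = (12)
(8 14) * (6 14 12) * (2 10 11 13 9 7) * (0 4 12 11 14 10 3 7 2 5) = (0 4 12 6 10 14 8 11 13 9 2 3 7 5) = [4, 1, 3, 7, 12, 0, 10, 5, 11, 2, 14, 13, 6, 9, 8]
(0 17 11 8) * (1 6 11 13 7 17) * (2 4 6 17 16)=(0 1 17 13 7 16 2 4 6 11 8)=[1, 17, 4, 3, 6, 5, 11, 16, 0, 9, 10, 8, 12, 7, 14, 15, 2, 13]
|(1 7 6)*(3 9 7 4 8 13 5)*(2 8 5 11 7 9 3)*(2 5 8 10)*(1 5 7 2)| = 21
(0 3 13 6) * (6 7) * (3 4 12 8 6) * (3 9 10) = (0 4 12 8 6)(3 13 7 9 10) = [4, 1, 2, 13, 12, 5, 0, 9, 6, 10, 3, 11, 8, 7]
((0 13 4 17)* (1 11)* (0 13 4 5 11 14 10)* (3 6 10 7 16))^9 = ((0 4 17 13 5 11 1 14 7 16 3 6 10))^9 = (0 16 11 4 3 1 17 6 14 13 10 7 5)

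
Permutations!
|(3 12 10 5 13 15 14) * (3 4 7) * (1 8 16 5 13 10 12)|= |(1 8 16 5 10 13 15 14 4 7 3)|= 11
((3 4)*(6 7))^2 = ((3 4)(6 7))^2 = (7)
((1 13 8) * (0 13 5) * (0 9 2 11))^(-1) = ((0 13 8 1 5 9 2 11))^(-1) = (0 11 2 9 5 1 8 13)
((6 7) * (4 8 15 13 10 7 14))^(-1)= (4 14 6 7 10 13 15 8)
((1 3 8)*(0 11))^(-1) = (0 11)(1 8 3)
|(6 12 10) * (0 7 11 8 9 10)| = 8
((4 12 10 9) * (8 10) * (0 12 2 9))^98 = (0 8)(2 4 9)(10 12)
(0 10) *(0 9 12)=[10, 1, 2, 3, 4, 5, 6, 7, 8, 12, 9, 11, 0]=(0 10 9 12)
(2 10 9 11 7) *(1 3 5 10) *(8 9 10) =[0, 3, 1, 5, 4, 8, 6, 2, 9, 11, 10, 7] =(1 3 5 8 9 11 7 2)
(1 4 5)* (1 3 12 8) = [0, 4, 2, 12, 5, 3, 6, 7, 1, 9, 10, 11, 8] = (1 4 5 3 12 8)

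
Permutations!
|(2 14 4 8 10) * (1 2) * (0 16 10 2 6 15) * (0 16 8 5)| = 30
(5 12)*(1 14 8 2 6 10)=[0, 14, 6, 3, 4, 12, 10, 7, 2, 9, 1, 11, 5, 13, 8]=(1 14 8 2 6 10)(5 12)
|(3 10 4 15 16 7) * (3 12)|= |(3 10 4 15 16 7 12)|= 7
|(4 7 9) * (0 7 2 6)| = 6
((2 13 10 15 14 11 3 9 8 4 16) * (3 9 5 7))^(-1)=((2 13 10 15 14 11 9 8 4 16)(3 5 7))^(-1)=(2 16 4 8 9 11 14 15 10 13)(3 7 5)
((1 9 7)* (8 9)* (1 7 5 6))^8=((1 8 9 5 6))^8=(1 5 8 6 9)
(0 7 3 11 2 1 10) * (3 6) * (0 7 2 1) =(0 2)(1 10 7 6 3 11) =[2, 10, 0, 11, 4, 5, 3, 6, 8, 9, 7, 1]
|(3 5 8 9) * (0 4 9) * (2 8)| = |(0 4 9 3 5 2 8)| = 7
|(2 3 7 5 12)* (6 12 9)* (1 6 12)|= 6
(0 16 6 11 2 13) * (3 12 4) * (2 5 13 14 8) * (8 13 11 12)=[16, 1, 14, 8, 3, 11, 12, 7, 2, 9, 10, 5, 4, 0, 13, 15, 6]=(0 16 6 12 4 3 8 2 14 13)(5 11)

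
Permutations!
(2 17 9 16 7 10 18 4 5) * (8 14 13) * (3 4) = (2 17 9 16 7 10 18 3 4 5)(8 14 13) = [0, 1, 17, 4, 5, 2, 6, 10, 14, 16, 18, 11, 12, 8, 13, 15, 7, 9, 3]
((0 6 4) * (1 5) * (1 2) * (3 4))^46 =(0 3)(1 5 2)(4 6)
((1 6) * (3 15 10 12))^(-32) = ((1 6)(3 15 10 12))^(-32) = (15)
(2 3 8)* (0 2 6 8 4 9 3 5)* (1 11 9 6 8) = (0 2 5)(1 11 9 3 4 6) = [2, 11, 5, 4, 6, 0, 1, 7, 8, 3, 10, 9]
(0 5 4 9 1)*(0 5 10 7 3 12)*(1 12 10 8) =(0 8 1 5 4 9 12)(3 10 7) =[8, 5, 2, 10, 9, 4, 6, 3, 1, 12, 7, 11, 0]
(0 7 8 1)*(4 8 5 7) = [4, 0, 2, 3, 8, 7, 6, 5, 1] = (0 4 8 1)(5 7)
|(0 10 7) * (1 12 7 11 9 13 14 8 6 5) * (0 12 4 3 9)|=|(0 10 11)(1 4 3 9 13 14 8 6 5)(7 12)|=18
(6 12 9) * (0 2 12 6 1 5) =[2, 5, 12, 3, 4, 0, 6, 7, 8, 1, 10, 11, 9] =(0 2 12 9 1 5)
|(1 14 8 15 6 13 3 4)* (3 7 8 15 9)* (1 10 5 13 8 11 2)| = |(1 14 15 6 8 9 3 4 10 5 13 7 11 2)| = 14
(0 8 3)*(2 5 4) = (0 8 3)(2 5 4) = [8, 1, 5, 0, 2, 4, 6, 7, 3]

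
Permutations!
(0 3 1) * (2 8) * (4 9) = (0 3 1)(2 8)(4 9) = [3, 0, 8, 1, 9, 5, 6, 7, 2, 4]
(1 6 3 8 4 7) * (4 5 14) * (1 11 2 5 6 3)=[0, 3, 5, 8, 7, 14, 1, 11, 6, 9, 10, 2, 12, 13, 4]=(1 3 8 6)(2 5 14 4 7 11)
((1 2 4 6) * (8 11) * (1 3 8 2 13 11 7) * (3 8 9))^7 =(1 7 8 6 4 2 11 13)(3 9)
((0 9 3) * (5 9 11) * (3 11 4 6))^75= (11)(0 3 6 4)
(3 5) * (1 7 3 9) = (1 7 3 5 9) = [0, 7, 2, 5, 4, 9, 6, 3, 8, 1]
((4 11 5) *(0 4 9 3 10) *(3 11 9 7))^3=(0 11 3 4 5 10 9 7)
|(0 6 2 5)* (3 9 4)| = 12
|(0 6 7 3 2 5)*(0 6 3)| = |(0 3 2 5 6 7)| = 6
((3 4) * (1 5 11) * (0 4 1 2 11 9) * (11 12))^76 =((0 4 3 1 5 9)(2 12 11))^76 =(0 5 3)(1 4 9)(2 12 11)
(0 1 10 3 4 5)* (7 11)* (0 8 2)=(0 1 10 3 4 5 8 2)(7 11)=[1, 10, 0, 4, 5, 8, 6, 11, 2, 9, 3, 7]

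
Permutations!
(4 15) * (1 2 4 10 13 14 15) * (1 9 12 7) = (1 2 4 9 12 7)(10 13 14 15) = [0, 2, 4, 3, 9, 5, 6, 1, 8, 12, 13, 11, 7, 14, 15, 10]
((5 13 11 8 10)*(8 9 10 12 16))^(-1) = ((5 13 11 9 10)(8 12 16))^(-1) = (5 10 9 11 13)(8 16 12)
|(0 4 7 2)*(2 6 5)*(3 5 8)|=8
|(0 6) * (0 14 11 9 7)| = |(0 6 14 11 9 7)| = 6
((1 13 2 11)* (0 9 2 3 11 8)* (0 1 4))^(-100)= (0 4 11 3 13 1 8 2 9)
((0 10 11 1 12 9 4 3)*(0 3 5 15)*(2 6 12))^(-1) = ((0 10 11 1 2 6 12 9 4 5 15))^(-1) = (0 15 5 4 9 12 6 2 1 11 10)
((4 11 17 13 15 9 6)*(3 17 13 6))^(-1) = ((3 17 6 4 11 13 15 9))^(-1) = (3 9 15 13 11 4 6 17)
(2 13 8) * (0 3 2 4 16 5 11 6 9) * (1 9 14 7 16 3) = (0 1 9)(2 13 8 4 3)(5 11 6 14 7 16) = [1, 9, 13, 2, 3, 11, 14, 16, 4, 0, 10, 6, 12, 8, 7, 15, 5]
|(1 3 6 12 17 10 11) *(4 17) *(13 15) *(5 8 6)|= 10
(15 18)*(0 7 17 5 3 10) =(0 7 17 5 3 10)(15 18) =[7, 1, 2, 10, 4, 3, 6, 17, 8, 9, 0, 11, 12, 13, 14, 18, 16, 5, 15]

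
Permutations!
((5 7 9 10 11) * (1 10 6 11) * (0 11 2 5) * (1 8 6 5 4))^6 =((0 11)(1 10 8 6 2 4)(5 7 9))^6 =(11)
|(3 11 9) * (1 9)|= |(1 9 3 11)|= 4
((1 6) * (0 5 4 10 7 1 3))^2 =((0 5 4 10 7 1 6 3))^2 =(0 4 7 6)(1 3 5 10)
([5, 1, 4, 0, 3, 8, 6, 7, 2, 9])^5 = [3, 1, 8, 4, 2, 0, 6, 7, 5, 9]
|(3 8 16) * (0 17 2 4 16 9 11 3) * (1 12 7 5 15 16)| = 20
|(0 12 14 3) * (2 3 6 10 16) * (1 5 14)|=|(0 12 1 5 14 6 10 16 2 3)|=10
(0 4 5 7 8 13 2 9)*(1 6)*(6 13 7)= (0 4 5 6 1 13 2 9)(7 8)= [4, 13, 9, 3, 5, 6, 1, 8, 7, 0, 10, 11, 12, 2]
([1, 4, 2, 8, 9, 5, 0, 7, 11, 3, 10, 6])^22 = (0 11 3 4)(1 6 8 9)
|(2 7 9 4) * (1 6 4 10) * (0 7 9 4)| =8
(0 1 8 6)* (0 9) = [1, 8, 2, 3, 4, 5, 9, 7, 6, 0] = (0 1 8 6 9)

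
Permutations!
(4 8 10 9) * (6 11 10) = (4 8 6 11 10 9) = [0, 1, 2, 3, 8, 5, 11, 7, 6, 4, 9, 10]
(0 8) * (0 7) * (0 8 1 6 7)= (0 1 6 7 8)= [1, 6, 2, 3, 4, 5, 7, 8, 0]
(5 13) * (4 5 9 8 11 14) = (4 5 13 9 8 11 14) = [0, 1, 2, 3, 5, 13, 6, 7, 11, 8, 10, 14, 12, 9, 4]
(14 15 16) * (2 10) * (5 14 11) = (2 10)(5 14 15 16 11) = [0, 1, 10, 3, 4, 14, 6, 7, 8, 9, 2, 5, 12, 13, 15, 16, 11]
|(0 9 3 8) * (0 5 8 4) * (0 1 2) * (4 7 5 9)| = |(0 4 1 2)(3 7 5 8 9)| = 20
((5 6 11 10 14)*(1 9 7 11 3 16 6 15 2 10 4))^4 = (1 4 11 7 9)(2 15 5 14 10)(3 16 6)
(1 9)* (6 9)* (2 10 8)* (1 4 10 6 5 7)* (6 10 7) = (1 5 6 9 4 7)(2 10 8) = [0, 5, 10, 3, 7, 6, 9, 1, 2, 4, 8]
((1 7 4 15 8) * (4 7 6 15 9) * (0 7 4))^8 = (15)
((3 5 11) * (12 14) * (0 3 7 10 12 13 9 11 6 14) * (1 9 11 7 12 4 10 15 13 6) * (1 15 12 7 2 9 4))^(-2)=(0 7 13 5)(1 4 10)(3 12 11 15)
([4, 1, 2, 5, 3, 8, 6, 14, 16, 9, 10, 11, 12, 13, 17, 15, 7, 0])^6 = (0 7 5)(3 17 16)(4 14 8)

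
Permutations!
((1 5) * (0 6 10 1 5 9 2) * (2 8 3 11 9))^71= (0 6 10 1 2)(3 8 9 11)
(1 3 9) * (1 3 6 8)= (1 6 8)(3 9)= [0, 6, 2, 9, 4, 5, 8, 7, 1, 3]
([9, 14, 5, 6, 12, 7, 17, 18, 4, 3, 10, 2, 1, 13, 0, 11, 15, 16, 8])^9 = [5, 11, 0, 18, 16, 9, 8, 3, 17, 7, 10, 14, 15, 13, 2, 1, 12, 4, 6]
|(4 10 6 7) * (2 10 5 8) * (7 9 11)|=9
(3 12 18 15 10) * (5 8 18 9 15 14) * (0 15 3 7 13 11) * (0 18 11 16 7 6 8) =[15, 1, 2, 12, 4, 0, 8, 13, 11, 3, 6, 18, 9, 16, 5, 10, 7, 17, 14] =(0 15 10 6 8 11 18 14 5)(3 12 9)(7 13 16)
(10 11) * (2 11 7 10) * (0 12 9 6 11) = (0 12 9 6 11 2)(7 10) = [12, 1, 0, 3, 4, 5, 11, 10, 8, 6, 7, 2, 9]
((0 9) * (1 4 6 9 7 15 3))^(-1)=((0 7 15 3 1 4 6 9))^(-1)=(0 9 6 4 1 3 15 7)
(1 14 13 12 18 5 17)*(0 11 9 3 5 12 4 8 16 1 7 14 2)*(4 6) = (0 11 9 3 5 17 7 14 13 6 4 8 16 1 2)(12 18) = [11, 2, 0, 5, 8, 17, 4, 14, 16, 3, 10, 9, 18, 6, 13, 15, 1, 7, 12]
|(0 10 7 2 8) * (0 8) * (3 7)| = |(0 10 3 7 2)| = 5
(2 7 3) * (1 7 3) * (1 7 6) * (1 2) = (7)(1 6 2 3) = [0, 6, 3, 1, 4, 5, 2, 7]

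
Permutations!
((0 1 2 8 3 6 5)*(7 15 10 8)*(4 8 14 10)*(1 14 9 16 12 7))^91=(16)(1 2)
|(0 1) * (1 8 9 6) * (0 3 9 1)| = 6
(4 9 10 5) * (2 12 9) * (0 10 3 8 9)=(0 10 5 4 2 12)(3 8 9)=[10, 1, 12, 8, 2, 4, 6, 7, 9, 3, 5, 11, 0]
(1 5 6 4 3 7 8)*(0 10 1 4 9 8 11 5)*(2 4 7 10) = (0 2 4 3 10 1)(5 6 9 8 7 11) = [2, 0, 4, 10, 3, 6, 9, 11, 7, 8, 1, 5]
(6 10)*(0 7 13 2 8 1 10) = (0 7 13 2 8 1 10 6) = [7, 10, 8, 3, 4, 5, 0, 13, 1, 9, 6, 11, 12, 2]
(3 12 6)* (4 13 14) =[0, 1, 2, 12, 13, 5, 3, 7, 8, 9, 10, 11, 6, 14, 4] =(3 12 6)(4 13 14)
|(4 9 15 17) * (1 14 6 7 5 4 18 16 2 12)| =13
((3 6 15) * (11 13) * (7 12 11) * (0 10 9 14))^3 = (15)(0 14 9 10)(7 13 11 12)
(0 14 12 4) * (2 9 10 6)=(0 14 12 4)(2 9 10 6)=[14, 1, 9, 3, 0, 5, 2, 7, 8, 10, 6, 11, 4, 13, 12]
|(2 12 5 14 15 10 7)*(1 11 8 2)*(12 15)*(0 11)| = 24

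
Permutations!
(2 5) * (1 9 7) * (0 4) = [4, 9, 5, 3, 0, 2, 6, 1, 8, 7] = (0 4)(1 9 7)(2 5)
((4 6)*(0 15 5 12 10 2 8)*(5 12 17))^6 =(17)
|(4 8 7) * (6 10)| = |(4 8 7)(6 10)| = 6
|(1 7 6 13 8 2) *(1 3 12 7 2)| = |(1 2 3 12 7 6 13 8)| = 8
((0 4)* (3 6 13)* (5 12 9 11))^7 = ((0 4)(3 6 13)(5 12 9 11))^7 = (0 4)(3 6 13)(5 11 9 12)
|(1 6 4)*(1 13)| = 4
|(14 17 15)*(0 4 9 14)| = |(0 4 9 14 17 15)| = 6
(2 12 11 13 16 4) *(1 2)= (1 2 12 11 13 16 4)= [0, 2, 12, 3, 1, 5, 6, 7, 8, 9, 10, 13, 11, 16, 14, 15, 4]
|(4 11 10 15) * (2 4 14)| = 6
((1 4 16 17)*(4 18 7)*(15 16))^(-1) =((1 18 7 4 15 16 17))^(-1) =(1 17 16 15 4 7 18)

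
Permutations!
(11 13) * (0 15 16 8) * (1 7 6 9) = [15, 7, 2, 3, 4, 5, 9, 6, 0, 1, 10, 13, 12, 11, 14, 16, 8] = (0 15 16 8)(1 7 6 9)(11 13)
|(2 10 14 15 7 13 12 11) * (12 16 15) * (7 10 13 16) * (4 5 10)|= |(2 13 7 16 15 4 5 10 14 12 11)|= 11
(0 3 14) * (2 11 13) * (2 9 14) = (0 3 2 11 13 9 14) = [3, 1, 11, 2, 4, 5, 6, 7, 8, 14, 10, 13, 12, 9, 0]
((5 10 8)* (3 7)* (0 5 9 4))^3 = (0 8)(3 7)(4 10)(5 9) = ((0 5 10 8 9 4)(3 7))^3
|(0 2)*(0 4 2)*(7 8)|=2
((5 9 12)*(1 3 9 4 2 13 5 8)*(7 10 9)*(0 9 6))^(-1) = (0 6 10 7 3 1 8 12 9)(2 4 5 13)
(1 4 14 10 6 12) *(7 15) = (1 4 14 10 6 12)(7 15) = [0, 4, 2, 3, 14, 5, 12, 15, 8, 9, 6, 11, 1, 13, 10, 7]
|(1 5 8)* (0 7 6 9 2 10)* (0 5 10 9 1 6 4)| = 30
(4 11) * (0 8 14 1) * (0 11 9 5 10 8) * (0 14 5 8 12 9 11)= (0 14 1)(4 11)(5 10 12 9 8)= [14, 0, 2, 3, 11, 10, 6, 7, 5, 8, 12, 4, 9, 13, 1]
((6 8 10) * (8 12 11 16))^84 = (16)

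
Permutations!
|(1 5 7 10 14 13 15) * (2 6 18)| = 21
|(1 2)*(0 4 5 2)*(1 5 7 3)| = 10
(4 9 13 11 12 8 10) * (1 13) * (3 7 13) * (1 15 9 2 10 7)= (1 3)(2 10 4)(7 13 11 12 8)(9 15)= [0, 3, 10, 1, 2, 5, 6, 13, 7, 15, 4, 12, 8, 11, 14, 9]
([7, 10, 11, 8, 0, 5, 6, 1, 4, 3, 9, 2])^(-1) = (0 4 8 3 9 10 1 7)(2 11)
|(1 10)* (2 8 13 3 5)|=|(1 10)(2 8 13 3 5)|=10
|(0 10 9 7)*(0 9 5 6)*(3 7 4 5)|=|(0 10 3 7 9 4 5 6)|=8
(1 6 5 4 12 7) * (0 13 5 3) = (0 13 5 4 12 7 1 6 3) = [13, 6, 2, 0, 12, 4, 3, 1, 8, 9, 10, 11, 7, 5]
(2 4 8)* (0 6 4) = (0 6 4 8 2) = [6, 1, 0, 3, 8, 5, 4, 7, 2]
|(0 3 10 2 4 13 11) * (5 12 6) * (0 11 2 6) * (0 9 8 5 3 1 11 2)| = |(0 1 11 2 4 13)(3 10 6)(5 12 9 8)| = 12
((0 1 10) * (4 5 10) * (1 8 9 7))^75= (0 7 5 8 1 10 9 4)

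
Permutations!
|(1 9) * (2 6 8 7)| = 4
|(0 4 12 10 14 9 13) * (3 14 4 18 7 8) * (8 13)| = |(0 18 7 13)(3 14 9 8)(4 12 10)| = 12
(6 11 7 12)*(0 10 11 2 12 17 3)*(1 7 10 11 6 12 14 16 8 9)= (0 11 10 6 2 14 16 8 9 1 7 17 3)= [11, 7, 14, 0, 4, 5, 2, 17, 9, 1, 6, 10, 12, 13, 16, 15, 8, 3]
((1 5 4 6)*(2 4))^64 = (1 6 4 2 5) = ((1 5 2 4 6))^64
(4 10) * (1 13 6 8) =[0, 13, 2, 3, 10, 5, 8, 7, 1, 9, 4, 11, 12, 6] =(1 13 6 8)(4 10)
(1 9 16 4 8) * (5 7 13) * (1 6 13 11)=(1 9 16 4 8 6 13 5 7 11)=[0, 9, 2, 3, 8, 7, 13, 11, 6, 16, 10, 1, 12, 5, 14, 15, 4]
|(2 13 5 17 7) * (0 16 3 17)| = |(0 16 3 17 7 2 13 5)| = 8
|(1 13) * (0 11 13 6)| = |(0 11 13 1 6)| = 5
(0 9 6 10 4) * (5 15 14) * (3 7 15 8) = (0 9 6 10 4)(3 7 15 14 5 8) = [9, 1, 2, 7, 0, 8, 10, 15, 3, 6, 4, 11, 12, 13, 5, 14]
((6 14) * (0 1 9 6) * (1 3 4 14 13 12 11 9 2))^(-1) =(0 14 4 3)(1 2)(6 9 11 12 13)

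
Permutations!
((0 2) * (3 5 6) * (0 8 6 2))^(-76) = (2 5 3 6 8)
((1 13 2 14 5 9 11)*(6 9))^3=(1 14 9 13 5 11 2 6)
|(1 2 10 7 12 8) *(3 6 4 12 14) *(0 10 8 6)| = 15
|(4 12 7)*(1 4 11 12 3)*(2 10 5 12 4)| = 9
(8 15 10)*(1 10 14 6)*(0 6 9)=(0 6 1 10 8 15 14 9)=[6, 10, 2, 3, 4, 5, 1, 7, 15, 0, 8, 11, 12, 13, 9, 14]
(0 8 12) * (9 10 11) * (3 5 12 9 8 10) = [10, 1, 2, 5, 4, 12, 6, 7, 9, 3, 11, 8, 0] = (0 10 11 8 9 3 5 12)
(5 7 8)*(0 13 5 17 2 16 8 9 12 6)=(0 13 5 7 9 12 6)(2 16 8 17)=[13, 1, 16, 3, 4, 7, 0, 9, 17, 12, 10, 11, 6, 5, 14, 15, 8, 2]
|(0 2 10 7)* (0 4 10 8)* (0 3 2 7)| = 12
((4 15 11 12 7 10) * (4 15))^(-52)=((7 10 15 11 12))^(-52)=(7 11 10 12 15)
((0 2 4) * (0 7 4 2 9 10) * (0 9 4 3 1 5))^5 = ((0 4 7 3 1 5)(9 10))^5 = (0 5 1 3 7 4)(9 10)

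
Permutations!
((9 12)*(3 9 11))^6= (3 12)(9 11)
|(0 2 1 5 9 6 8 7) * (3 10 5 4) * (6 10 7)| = |(0 2 1 4 3 7)(5 9 10)(6 8)| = 6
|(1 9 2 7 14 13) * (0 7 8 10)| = 9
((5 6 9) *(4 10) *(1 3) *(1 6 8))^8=((1 3 6 9 5 8)(4 10))^8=(10)(1 6 5)(3 9 8)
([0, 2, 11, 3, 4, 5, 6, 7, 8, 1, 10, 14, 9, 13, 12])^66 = (14)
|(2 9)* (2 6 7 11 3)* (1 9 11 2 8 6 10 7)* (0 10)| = 10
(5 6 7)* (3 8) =(3 8)(5 6 7) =[0, 1, 2, 8, 4, 6, 7, 5, 3]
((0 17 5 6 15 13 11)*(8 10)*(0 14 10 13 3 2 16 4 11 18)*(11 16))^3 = ((0 17 5 6 15 3 2 11 14 10 8 13 18)(4 16))^3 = (0 6 2 10 18 5 3 14 13 17 15 11 8)(4 16)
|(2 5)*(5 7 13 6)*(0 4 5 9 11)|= |(0 4 5 2 7 13 6 9 11)|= 9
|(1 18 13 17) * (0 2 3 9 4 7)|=|(0 2 3 9 4 7)(1 18 13 17)|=12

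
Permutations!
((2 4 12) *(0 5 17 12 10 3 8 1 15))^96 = ((0 5 17 12 2 4 10 3 8 1 15))^96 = (0 8 4 17 15 3 2 5 1 10 12)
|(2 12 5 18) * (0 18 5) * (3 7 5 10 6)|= 20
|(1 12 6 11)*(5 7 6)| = |(1 12 5 7 6 11)| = 6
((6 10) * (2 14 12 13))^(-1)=(2 13 12 14)(6 10)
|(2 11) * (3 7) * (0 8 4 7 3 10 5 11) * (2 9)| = |(0 8 4 7 10 5 11 9 2)| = 9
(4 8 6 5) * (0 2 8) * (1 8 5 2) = [1, 8, 5, 3, 0, 4, 2, 7, 6] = (0 1 8 6 2 5 4)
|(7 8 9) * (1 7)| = |(1 7 8 9)| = 4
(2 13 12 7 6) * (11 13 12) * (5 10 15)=[0, 1, 12, 3, 4, 10, 2, 6, 8, 9, 15, 13, 7, 11, 14, 5]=(2 12 7 6)(5 10 15)(11 13)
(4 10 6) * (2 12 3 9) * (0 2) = (0 2 12 3 9)(4 10 6) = [2, 1, 12, 9, 10, 5, 4, 7, 8, 0, 6, 11, 3]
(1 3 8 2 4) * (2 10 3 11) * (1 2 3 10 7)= [0, 11, 4, 8, 2, 5, 6, 1, 7, 9, 10, 3]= (1 11 3 8 7)(2 4)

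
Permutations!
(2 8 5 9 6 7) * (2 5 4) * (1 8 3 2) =(1 8 4)(2 3)(5 9 6 7) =[0, 8, 3, 2, 1, 9, 7, 5, 4, 6]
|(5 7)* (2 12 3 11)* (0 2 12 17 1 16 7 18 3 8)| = |(0 2 17 1 16 7 5 18 3 11 12 8)| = 12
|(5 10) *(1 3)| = 2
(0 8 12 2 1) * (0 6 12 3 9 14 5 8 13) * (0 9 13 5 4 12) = (0 5 8 3 13 9 14 4 12 2 1 6) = [5, 6, 1, 13, 12, 8, 0, 7, 3, 14, 10, 11, 2, 9, 4]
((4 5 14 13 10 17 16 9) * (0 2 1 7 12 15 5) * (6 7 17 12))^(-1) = ((0 2 1 17 16 9 4)(5 14 13 10 12 15)(6 7))^(-1) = (0 4 9 16 17 1 2)(5 15 12 10 13 14)(6 7)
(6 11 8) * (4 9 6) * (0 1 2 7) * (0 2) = (0 1)(2 7)(4 9 6 11 8) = [1, 0, 7, 3, 9, 5, 11, 2, 4, 6, 10, 8]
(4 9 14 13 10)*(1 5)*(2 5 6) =(1 6 2 5)(4 9 14 13 10) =[0, 6, 5, 3, 9, 1, 2, 7, 8, 14, 4, 11, 12, 10, 13]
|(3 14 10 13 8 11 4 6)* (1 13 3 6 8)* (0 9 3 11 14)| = |(0 9 3)(1 13)(4 8 14 10 11)| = 30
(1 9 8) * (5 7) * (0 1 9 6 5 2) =(0 1 6 5 7 2)(8 9) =[1, 6, 0, 3, 4, 7, 5, 2, 9, 8]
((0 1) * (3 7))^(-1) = (0 1)(3 7)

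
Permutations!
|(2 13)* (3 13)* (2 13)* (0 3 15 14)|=|(0 3 2 15 14)|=5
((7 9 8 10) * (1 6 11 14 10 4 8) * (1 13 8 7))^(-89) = ((1 6 11 14 10)(4 7 9 13 8))^(-89) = (1 6 11 14 10)(4 7 9 13 8)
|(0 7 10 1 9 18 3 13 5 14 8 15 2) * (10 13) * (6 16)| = 40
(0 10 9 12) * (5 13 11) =(0 10 9 12)(5 13 11) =[10, 1, 2, 3, 4, 13, 6, 7, 8, 12, 9, 5, 0, 11]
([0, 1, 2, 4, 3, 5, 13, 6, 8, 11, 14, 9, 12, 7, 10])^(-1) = [0, 1, 2, 4, 3, 5, 7, 13, 8, 11, 14, 9, 12, 6, 10]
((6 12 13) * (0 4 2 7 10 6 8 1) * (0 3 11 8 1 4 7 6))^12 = (1 8 6)(2 13 11)(3 4 12)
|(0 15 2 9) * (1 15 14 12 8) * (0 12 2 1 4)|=|(0 14 2 9 12 8 4)(1 15)|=14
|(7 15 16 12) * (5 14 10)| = |(5 14 10)(7 15 16 12)| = 12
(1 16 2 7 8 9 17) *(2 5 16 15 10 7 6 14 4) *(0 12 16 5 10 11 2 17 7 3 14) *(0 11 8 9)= (0 12 16 10 3 14 4 17 1 15 8)(2 6 11)(7 9)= [12, 15, 6, 14, 17, 5, 11, 9, 0, 7, 3, 2, 16, 13, 4, 8, 10, 1]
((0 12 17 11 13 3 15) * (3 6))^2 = (0 17 13 3)(6 15 12 11)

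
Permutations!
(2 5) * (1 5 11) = (1 5 2 11) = [0, 5, 11, 3, 4, 2, 6, 7, 8, 9, 10, 1]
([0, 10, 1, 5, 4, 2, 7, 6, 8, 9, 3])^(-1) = [0, 2, 5, 10, 4, 3, 7, 6, 8, 9, 1]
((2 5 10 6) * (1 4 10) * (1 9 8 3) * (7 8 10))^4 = (1 3 8 7 4)(2 6 10 9 5)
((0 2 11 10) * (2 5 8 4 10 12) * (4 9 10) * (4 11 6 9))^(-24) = ((0 5 8 4 11 12 2 6 9 10))^(-24) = (0 2 8 9 11)(4 10 12 5 6)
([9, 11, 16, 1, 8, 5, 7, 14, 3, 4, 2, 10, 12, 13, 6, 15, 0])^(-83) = [10, 4, 1, 9, 16, 5, 7, 14, 0, 2, 3, 8, 12, 13, 6, 15, 11]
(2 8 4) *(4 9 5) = (2 8 9 5 4) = [0, 1, 8, 3, 2, 4, 6, 7, 9, 5]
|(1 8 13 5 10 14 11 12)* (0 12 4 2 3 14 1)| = 10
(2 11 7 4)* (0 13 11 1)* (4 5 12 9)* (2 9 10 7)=[13, 0, 1, 3, 9, 12, 6, 5, 8, 4, 7, 2, 10, 11]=(0 13 11 2 1)(4 9)(5 12 10 7)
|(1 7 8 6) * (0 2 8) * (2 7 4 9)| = 6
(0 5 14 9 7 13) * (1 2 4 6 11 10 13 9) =[5, 2, 4, 3, 6, 14, 11, 9, 8, 7, 13, 10, 12, 0, 1] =(0 5 14 1 2 4 6 11 10 13)(7 9)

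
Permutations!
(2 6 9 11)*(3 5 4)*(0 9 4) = (0 9 11 2 6 4 3 5) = [9, 1, 6, 5, 3, 0, 4, 7, 8, 11, 10, 2]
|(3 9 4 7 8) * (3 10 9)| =5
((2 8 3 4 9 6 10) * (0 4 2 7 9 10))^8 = ((0 4 10 7 9 6)(2 8 3))^8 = (0 10 9)(2 3 8)(4 7 6)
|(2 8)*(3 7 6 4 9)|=10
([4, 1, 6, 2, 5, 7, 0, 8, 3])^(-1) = (0 6 2 3 8 7 5 4)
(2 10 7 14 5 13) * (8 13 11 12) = [0, 1, 10, 3, 4, 11, 6, 14, 13, 9, 7, 12, 8, 2, 5] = (2 10 7 14 5 11 12 8 13)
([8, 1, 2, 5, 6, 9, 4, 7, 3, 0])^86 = (0 8 3 5 9)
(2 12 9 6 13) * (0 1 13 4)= (0 1 13 2 12 9 6 4)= [1, 13, 12, 3, 0, 5, 4, 7, 8, 6, 10, 11, 9, 2]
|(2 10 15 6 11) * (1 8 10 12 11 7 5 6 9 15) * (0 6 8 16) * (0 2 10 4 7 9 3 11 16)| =24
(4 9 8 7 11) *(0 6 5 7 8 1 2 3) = (0 6 5 7 11 4 9 1 2 3) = [6, 2, 3, 0, 9, 7, 5, 11, 8, 1, 10, 4]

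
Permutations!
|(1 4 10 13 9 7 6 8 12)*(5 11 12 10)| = |(1 4 5 11 12)(6 8 10 13 9 7)| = 30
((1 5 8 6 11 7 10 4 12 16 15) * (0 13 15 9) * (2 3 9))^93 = (0 2 4 11 5 13 3 12 7 8 15 9 16 10 6 1)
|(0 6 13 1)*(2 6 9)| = |(0 9 2 6 13 1)| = 6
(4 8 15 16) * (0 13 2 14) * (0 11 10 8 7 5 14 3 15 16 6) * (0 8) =[13, 1, 3, 15, 7, 14, 8, 5, 16, 9, 0, 10, 12, 2, 11, 6, 4] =(0 13 2 3 15 6 8 16 4 7 5 14 11 10)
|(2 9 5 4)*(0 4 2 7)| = |(0 4 7)(2 9 5)| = 3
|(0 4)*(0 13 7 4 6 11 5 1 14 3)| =|(0 6 11 5 1 14 3)(4 13 7)| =21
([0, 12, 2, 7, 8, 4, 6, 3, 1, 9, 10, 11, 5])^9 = [0, 8, 2, 7, 5, 12, 6, 3, 4, 9, 10, 11, 1]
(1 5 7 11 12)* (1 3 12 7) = (1 5)(3 12)(7 11) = [0, 5, 2, 12, 4, 1, 6, 11, 8, 9, 10, 7, 3]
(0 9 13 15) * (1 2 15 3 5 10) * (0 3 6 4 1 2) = (0 9 13 6 4 1)(2 15 3 5 10) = [9, 0, 15, 5, 1, 10, 4, 7, 8, 13, 2, 11, 12, 6, 14, 3]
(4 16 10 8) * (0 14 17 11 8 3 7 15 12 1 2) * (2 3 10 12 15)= (0 14 17 11 8 4 16 12 1 3 7 2)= [14, 3, 0, 7, 16, 5, 6, 2, 4, 9, 10, 8, 1, 13, 17, 15, 12, 11]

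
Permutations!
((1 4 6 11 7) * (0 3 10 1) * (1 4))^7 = ((0 3 10 4 6 11 7))^7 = (11)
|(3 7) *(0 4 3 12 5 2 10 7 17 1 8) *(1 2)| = |(0 4 3 17 2 10 7 12 5 1 8)| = 11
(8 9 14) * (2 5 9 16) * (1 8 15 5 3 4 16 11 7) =(1 8 11 7)(2 3 4 16)(5 9 14 15) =[0, 8, 3, 4, 16, 9, 6, 1, 11, 14, 10, 7, 12, 13, 15, 5, 2]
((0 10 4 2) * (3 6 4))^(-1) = ((0 10 3 6 4 2))^(-1) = (0 2 4 6 3 10)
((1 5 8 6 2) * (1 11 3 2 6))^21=((1 5 8)(2 11 3))^21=(11)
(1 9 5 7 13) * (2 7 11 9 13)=(1 13)(2 7)(5 11 9)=[0, 13, 7, 3, 4, 11, 6, 2, 8, 5, 10, 9, 12, 1]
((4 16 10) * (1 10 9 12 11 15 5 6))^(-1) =(1 6 5 15 11 12 9 16 4 10)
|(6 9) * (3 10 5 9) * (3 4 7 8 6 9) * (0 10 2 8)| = 9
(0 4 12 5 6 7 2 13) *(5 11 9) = [4, 1, 13, 3, 12, 6, 7, 2, 8, 5, 10, 9, 11, 0] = (0 4 12 11 9 5 6 7 2 13)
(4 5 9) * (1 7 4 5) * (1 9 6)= [0, 7, 2, 3, 9, 6, 1, 4, 8, 5]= (1 7 4 9 5 6)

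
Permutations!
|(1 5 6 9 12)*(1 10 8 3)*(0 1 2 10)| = |(0 1 5 6 9 12)(2 10 8 3)| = 12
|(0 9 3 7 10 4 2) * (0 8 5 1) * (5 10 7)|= |(0 9 3 5 1)(2 8 10 4)|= 20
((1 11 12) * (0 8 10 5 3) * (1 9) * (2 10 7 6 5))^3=(0 6)(1 9 12 11)(2 10)(3 7)(5 8)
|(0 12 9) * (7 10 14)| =|(0 12 9)(7 10 14)| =3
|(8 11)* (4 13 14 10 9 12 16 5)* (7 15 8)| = 8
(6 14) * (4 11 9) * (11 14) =[0, 1, 2, 3, 14, 5, 11, 7, 8, 4, 10, 9, 12, 13, 6] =(4 14 6 11 9)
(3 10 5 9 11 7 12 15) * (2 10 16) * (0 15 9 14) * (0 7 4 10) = [15, 1, 0, 16, 10, 14, 6, 12, 8, 11, 5, 4, 9, 13, 7, 3, 2] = (0 15 3 16 2)(4 10 5 14 7 12 9 11)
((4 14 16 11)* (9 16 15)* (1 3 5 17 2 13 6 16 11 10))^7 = (1 16 13 17 3 10 6 2 5)(4 15 11 14 9) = ((1 3 5 17 2 13 6 16 10)(4 14 15 9 11))^7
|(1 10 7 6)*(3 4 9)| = |(1 10 7 6)(3 4 9)| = 12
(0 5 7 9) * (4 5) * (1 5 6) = [4, 5, 2, 3, 6, 7, 1, 9, 8, 0] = (0 4 6 1 5 7 9)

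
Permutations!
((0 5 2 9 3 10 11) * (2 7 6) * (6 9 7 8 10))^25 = (11)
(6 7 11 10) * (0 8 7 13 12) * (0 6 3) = (0 8 7 11 10 3)(6 13 12) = [8, 1, 2, 0, 4, 5, 13, 11, 7, 9, 3, 10, 6, 12]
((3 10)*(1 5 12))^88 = (1 5 12)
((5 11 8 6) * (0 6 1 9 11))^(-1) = ((0 6 5)(1 9 11 8))^(-1) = (0 5 6)(1 8 11 9)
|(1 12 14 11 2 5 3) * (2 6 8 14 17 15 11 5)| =10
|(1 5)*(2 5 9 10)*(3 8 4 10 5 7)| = 6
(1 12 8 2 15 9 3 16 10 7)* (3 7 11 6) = (1 12 8 2 15 9 7)(3 16 10 11 6) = [0, 12, 15, 16, 4, 5, 3, 1, 2, 7, 11, 6, 8, 13, 14, 9, 10]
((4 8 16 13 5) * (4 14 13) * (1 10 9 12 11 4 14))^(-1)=(1 5 13 14 16 8 4 11 12 9 10)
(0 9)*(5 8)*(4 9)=(0 4 9)(5 8)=[4, 1, 2, 3, 9, 8, 6, 7, 5, 0]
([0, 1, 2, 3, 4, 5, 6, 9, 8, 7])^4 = [0, 1, 2, 3, 4, 5, 6, 7, 8, 9]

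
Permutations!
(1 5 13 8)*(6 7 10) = (1 5 13 8)(6 7 10) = [0, 5, 2, 3, 4, 13, 7, 10, 1, 9, 6, 11, 12, 8]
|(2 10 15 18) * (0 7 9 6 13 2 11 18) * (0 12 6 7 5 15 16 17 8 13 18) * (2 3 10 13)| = |(0 5 15 12 6 18 11)(2 13 3 10 16 17 8)(7 9)| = 14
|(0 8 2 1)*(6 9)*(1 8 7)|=6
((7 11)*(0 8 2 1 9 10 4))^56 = (11)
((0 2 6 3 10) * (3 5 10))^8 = (0 5 2 10 6)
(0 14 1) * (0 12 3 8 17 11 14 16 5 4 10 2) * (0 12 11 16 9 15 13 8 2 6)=(0 9 15 13 8 17 16 5 4 10 6)(1 11 14)(2 12 3)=[9, 11, 12, 2, 10, 4, 0, 7, 17, 15, 6, 14, 3, 8, 1, 13, 5, 16]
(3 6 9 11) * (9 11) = (3 6 11) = [0, 1, 2, 6, 4, 5, 11, 7, 8, 9, 10, 3]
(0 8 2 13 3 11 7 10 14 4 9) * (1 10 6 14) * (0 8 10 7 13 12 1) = (0 10)(1 7 6 14 4 9 8 2 12)(3 11 13) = [10, 7, 12, 11, 9, 5, 14, 6, 2, 8, 0, 13, 1, 3, 4]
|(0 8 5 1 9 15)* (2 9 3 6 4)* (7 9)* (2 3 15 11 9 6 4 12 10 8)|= 10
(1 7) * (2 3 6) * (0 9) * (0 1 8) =(0 9 1 7 8)(2 3 6) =[9, 7, 3, 6, 4, 5, 2, 8, 0, 1]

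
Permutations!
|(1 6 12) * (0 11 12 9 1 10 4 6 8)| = |(0 11 12 10 4 6 9 1 8)| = 9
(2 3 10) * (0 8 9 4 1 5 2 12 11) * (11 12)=[8, 5, 3, 10, 1, 2, 6, 7, 9, 4, 11, 0, 12]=(12)(0 8 9 4 1 5 2 3 10 11)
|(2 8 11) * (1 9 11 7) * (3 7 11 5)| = 15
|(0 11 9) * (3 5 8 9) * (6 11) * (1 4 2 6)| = 10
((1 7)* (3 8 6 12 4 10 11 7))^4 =(1 12 7 6 11 8 10 3 4)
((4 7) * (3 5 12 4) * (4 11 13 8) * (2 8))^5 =(2 5 8 12 4 11 7 13 3)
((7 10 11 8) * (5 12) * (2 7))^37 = (2 10 8 7 11)(5 12)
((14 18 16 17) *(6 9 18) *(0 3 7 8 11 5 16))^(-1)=((0 3 7 8 11 5 16 17 14 6 9 18))^(-1)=(0 18 9 6 14 17 16 5 11 8 7 3)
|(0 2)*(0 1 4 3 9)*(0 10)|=7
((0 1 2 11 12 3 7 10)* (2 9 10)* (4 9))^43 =((0 1 4 9 10)(2 11 12 3 7))^43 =(0 9 1 10 4)(2 3 11 7 12)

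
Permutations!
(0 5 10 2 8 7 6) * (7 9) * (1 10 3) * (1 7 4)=(0 5 3 7 6)(1 10 2 8 9 4)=[5, 10, 8, 7, 1, 3, 0, 6, 9, 4, 2]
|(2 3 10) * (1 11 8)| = 3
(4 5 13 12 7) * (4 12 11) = [0, 1, 2, 3, 5, 13, 6, 12, 8, 9, 10, 4, 7, 11] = (4 5 13 11)(7 12)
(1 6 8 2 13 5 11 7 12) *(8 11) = (1 6 11 7 12)(2 13 5 8) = [0, 6, 13, 3, 4, 8, 11, 12, 2, 9, 10, 7, 1, 5]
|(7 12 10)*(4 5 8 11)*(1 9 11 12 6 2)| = |(1 9 11 4 5 8 12 10 7 6 2)| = 11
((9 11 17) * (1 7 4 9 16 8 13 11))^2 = ((1 7 4 9)(8 13 11 17 16))^2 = (1 4)(7 9)(8 11 16 13 17)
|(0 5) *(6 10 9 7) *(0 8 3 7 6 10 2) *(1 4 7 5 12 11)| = 30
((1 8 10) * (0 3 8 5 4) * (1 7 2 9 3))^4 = ((0 1 5 4)(2 9 3 8 10 7))^4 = (2 10 3)(7 8 9)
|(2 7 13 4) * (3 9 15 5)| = |(2 7 13 4)(3 9 15 5)| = 4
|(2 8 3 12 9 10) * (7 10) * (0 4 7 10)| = |(0 4 7)(2 8 3 12 9 10)| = 6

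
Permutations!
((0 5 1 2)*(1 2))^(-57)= ((0 5 2))^(-57)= (5)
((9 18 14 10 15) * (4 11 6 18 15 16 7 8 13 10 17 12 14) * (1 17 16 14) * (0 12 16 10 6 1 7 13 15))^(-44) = (0 15 7)(1 6)(4 16)(8 12 9)(11 13)(17 18)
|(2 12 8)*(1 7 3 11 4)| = |(1 7 3 11 4)(2 12 8)| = 15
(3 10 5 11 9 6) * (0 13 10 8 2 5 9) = (0 13 10 9 6 3 8 2 5 11) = [13, 1, 5, 8, 4, 11, 3, 7, 2, 6, 9, 0, 12, 10]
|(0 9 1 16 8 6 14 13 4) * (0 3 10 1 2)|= |(0 9 2)(1 16 8 6 14 13 4 3 10)|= 9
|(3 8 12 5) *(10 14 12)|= 6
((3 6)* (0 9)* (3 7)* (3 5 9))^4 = (0 5 6)(3 9 7)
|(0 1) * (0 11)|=|(0 1 11)|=3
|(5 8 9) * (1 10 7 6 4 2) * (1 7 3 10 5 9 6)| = |(1 5 8 6 4 2 7)(3 10)| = 14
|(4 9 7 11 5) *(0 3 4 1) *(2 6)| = 8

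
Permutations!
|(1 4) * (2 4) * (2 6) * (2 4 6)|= 4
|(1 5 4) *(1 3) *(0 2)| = 4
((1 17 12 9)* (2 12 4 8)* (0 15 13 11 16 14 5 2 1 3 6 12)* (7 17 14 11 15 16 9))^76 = (0 16 11 9 3 6 12 7 17 4 8 1 14 5 2)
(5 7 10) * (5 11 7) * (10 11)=(7 11)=[0, 1, 2, 3, 4, 5, 6, 11, 8, 9, 10, 7]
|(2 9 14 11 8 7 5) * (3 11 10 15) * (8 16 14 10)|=|(2 9 10 15 3 11 16 14 8 7 5)|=11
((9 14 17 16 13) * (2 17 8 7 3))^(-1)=((2 17 16 13 9 14 8 7 3))^(-1)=(2 3 7 8 14 9 13 16 17)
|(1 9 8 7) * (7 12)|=|(1 9 8 12 7)|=5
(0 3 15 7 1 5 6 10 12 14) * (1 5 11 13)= (0 3 15 7 5 6 10 12 14)(1 11 13)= [3, 11, 2, 15, 4, 6, 10, 5, 8, 9, 12, 13, 14, 1, 0, 7]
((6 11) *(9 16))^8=((6 11)(9 16))^8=(16)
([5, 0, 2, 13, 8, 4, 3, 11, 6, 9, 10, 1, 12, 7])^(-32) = [11, 7, 2, 8, 0, 1, 4, 3, 5, 9, 10, 13, 12, 6]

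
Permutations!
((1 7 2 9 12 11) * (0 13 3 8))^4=(13)(1 12 2)(7 11 9)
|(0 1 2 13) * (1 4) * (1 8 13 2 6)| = |(0 4 8 13)(1 6)| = 4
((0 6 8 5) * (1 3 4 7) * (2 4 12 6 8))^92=(0 5 8)(1 3 12 6 2 4 7)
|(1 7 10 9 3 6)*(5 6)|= |(1 7 10 9 3 5 6)|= 7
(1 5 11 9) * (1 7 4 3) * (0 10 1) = (0 10 1 5 11 9 7 4 3) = [10, 5, 2, 0, 3, 11, 6, 4, 8, 7, 1, 9]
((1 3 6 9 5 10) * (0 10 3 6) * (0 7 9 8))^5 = (10)(3 7 9 5)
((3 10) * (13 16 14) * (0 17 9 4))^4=((0 17 9 4)(3 10)(13 16 14))^4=(17)(13 16 14)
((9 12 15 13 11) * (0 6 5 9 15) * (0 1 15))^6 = (0 15 9)(1 5 11)(6 13 12)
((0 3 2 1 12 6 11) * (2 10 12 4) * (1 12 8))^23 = ((0 3 10 8 1 4 2 12 6 11))^23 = (0 8 2 11 10 4 6 3 1 12)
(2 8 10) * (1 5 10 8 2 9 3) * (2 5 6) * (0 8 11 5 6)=(0 8 11 5 10 9 3 1)(2 6)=[8, 0, 6, 1, 4, 10, 2, 7, 11, 3, 9, 5]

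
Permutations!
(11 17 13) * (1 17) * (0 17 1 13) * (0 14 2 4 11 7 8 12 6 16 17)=(2 4 11 13 7 8 12 6 16 17 14)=[0, 1, 4, 3, 11, 5, 16, 8, 12, 9, 10, 13, 6, 7, 2, 15, 17, 14]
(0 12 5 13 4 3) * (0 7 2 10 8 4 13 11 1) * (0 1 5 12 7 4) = (13)(0 7 2 10 8)(3 4)(5 11) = [7, 1, 10, 4, 3, 11, 6, 2, 0, 9, 8, 5, 12, 13]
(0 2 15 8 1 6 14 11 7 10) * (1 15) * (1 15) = (0 2 15 8 1 6 14 11 7 10) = [2, 6, 15, 3, 4, 5, 14, 10, 1, 9, 0, 7, 12, 13, 11, 8]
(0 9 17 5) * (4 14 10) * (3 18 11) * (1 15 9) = (0 1 15 9 17 5)(3 18 11)(4 14 10) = [1, 15, 2, 18, 14, 0, 6, 7, 8, 17, 4, 3, 12, 13, 10, 9, 16, 5, 11]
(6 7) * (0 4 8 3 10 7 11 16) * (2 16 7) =(0 4 8 3 10 2 16)(6 11 7) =[4, 1, 16, 10, 8, 5, 11, 6, 3, 9, 2, 7, 12, 13, 14, 15, 0]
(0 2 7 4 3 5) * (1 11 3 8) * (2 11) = [11, 2, 7, 5, 8, 0, 6, 4, 1, 9, 10, 3] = (0 11 3 5)(1 2 7 4 8)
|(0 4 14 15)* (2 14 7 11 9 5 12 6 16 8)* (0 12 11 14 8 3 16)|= 42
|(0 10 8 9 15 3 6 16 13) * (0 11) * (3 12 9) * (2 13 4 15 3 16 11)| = |(0 10 8 16 4 15 12 9 3 6 11)(2 13)| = 22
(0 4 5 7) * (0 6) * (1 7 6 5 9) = [4, 7, 2, 3, 9, 6, 0, 5, 8, 1] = (0 4 9 1 7 5 6)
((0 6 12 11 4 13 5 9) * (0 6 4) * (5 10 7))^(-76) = (0 7 12 13 9)(4 5 11 10 6)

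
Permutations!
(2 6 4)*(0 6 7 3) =(0 6 4 2 7 3) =[6, 1, 7, 0, 2, 5, 4, 3]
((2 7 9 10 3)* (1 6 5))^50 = ((1 6 5)(2 7 9 10 3))^50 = (10)(1 5 6)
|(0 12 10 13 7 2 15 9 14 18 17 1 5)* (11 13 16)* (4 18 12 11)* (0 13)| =14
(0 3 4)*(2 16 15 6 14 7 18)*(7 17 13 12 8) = [3, 1, 16, 4, 0, 5, 14, 18, 7, 9, 10, 11, 8, 12, 17, 6, 15, 13, 2] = (0 3 4)(2 16 15 6 14 17 13 12 8 7 18)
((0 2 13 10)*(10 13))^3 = (13)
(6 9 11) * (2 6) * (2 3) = (2 6 9 11 3) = [0, 1, 6, 2, 4, 5, 9, 7, 8, 11, 10, 3]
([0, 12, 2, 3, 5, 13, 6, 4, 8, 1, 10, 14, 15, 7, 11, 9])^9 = [0, 12, 2, 3, 5, 13, 6, 4, 8, 1, 10, 14, 15, 7, 11, 9]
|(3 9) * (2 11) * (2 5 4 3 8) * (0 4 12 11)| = 6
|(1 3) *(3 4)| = 3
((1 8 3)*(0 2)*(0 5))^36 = (8)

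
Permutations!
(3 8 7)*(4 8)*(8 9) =(3 4 9 8 7) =[0, 1, 2, 4, 9, 5, 6, 3, 7, 8]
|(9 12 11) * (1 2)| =|(1 2)(9 12 11)| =6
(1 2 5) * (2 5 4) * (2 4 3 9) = (1 5)(2 3 9) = [0, 5, 3, 9, 4, 1, 6, 7, 8, 2]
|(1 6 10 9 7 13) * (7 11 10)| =|(1 6 7 13)(9 11 10)| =12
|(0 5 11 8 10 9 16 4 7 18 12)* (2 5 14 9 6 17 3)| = 8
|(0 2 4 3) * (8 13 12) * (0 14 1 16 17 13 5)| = 12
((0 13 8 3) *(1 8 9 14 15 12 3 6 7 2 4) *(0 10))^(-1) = (0 10 3 12 15 14 9 13)(1 4 2 7 6 8)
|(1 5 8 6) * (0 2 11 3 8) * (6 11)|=|(0 2 6 1 5)(3 8 11)|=15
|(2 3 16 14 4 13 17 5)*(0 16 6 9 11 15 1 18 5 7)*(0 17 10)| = |(0 16 14 4 13 10)(1 18 5 2 3 6 9 11 15)(7 17)| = 18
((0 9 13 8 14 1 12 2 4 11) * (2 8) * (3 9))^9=((0 3 9 13 2 4 11)(1 12 8 14))^9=(0 9 2 11 3 13 4)(1 12 8 14)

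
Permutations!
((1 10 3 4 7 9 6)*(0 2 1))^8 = (0 6 9 7 4 3 10 1 2)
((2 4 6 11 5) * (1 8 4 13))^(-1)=(1 13 2 5 11 6 4 8)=((1 8 4 6 11 5 2 13))^(-1)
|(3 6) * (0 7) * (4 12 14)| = |(0 7)(3 6)(4 12 14)| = 6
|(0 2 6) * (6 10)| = 4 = |(0 2 10 6)|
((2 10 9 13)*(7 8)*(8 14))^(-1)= ((2 10 9 13)(7 14 8))^(-1)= (2 13 9 10)(7 8 14)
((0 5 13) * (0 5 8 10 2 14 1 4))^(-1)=(0 4 1 14 2 10 8)(5 13)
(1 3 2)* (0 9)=[9, 3, 1, 2, 4, 5, 6, 7, 8, 0]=(0 9)(1 3 2)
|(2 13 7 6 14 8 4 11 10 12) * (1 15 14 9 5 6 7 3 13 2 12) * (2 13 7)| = |(1 15 14 8 4 11 10)(2 13 3 7)(5 6 9)| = 84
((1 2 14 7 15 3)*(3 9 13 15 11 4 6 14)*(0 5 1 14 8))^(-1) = (0 8 6 4 11 7 14 3 2 1 5)(9 15 13)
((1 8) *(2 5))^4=((1 8)(2 5))^4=(8)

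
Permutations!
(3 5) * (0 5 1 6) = (0 5 3 1 6) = [5, 6, 2, 1, 4, 3, 0]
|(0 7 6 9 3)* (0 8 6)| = |(0 7)(3 8 6 9)| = 4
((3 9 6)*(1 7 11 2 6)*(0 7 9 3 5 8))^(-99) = ((0 7 11 2 6 5 8)(1 9))^(-99) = (0 8 5 6 2 11 7)(1 9)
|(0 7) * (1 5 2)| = |(0 7)(1 5 2)| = 6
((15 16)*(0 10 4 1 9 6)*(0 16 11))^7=((0 10 4 1 9 6 16 15 11))^7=(0 15 6 1 10 11 16 9 4)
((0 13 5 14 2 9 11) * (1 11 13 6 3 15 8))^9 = ((0 6 3 15 8 1 11)(2 9 13 5 14))^9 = (0 3 8 11 6 15 1)(2 14 5 13 9)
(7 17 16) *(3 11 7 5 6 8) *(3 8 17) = (3 11 7)(5 6 17 16) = [0, 1, 2, 11, 4, 6, 17, 3, 8, 9, 10, 7, 12, 13, 14, 15, 5, 16]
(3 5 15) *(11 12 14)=(3 5 15)(11 12 14)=[0, 1, 2, 5, 4, 15, 6, 7, 8, 9, 10, 12, 14, 13, 11, 3]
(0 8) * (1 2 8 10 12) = (0 10 12 1 2 8) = [10, 2, 8, 3, 4, 5, 6, 7, 0, 9, 12, 11, 1]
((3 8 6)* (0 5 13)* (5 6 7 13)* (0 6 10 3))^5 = ((0 10 3 8 7 13 6))^5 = (0 13 8 10 6 7 3)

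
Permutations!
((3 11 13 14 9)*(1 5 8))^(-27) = (3 14 11 9 13)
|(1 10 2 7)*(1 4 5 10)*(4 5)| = 4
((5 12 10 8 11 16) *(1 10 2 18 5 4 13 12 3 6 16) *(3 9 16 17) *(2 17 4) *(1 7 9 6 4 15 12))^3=(1 11 16 5 12 4 10 7 2 6 17 13 8 9 18 15 3)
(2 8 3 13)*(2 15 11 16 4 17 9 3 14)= [0, 1, 8, 13, 17, 5, 6, 7, 14, 3, 10, 16, 12, 15, 2, 11, 4, 9]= (2 8 14)(3 13 15 11 16 4 17 9)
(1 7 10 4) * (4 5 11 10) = [0, 7, 2, 3, 1, 11, 6, 4, 8, 9, 5, 10] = (1 7 4)(5 11 10)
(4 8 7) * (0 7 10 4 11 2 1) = [7, 0, 1, 3, 8, 5, 6, 11, 10, 9, 4, 2] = (0 7 11 2 1)(4 8 10)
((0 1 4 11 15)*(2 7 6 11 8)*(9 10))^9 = (15)(9 10)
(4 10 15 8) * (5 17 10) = (4 5 17 10 15 8) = [0, 1, 2, 3, 5, 17, 6, 7, 4, 9, 15, 11, 12, 13, 14, 8, 16, 10]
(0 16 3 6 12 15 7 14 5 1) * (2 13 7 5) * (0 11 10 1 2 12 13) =(0 16 3 6 13 7 14 12 15 5 2)(1 11 10) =[16, 11, 0, 6, 4, 2, 13, 14, 8, 9, 1, 10, 15, 7, 12, 5, 3]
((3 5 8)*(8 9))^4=(9)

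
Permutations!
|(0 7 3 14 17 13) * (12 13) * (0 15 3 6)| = |(0 7 6)(3 14 17 12 13 15)| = 6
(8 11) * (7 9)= (7 9)(8 11)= [0, 1, 2, 3, 4, 5, 6, 9, 11, 7, 10, 8]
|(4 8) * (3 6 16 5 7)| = 10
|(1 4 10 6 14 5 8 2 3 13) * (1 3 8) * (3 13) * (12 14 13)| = |(1 4 10 6 13 12 14 5)(2 8)| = 8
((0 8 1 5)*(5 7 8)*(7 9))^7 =(0 5)(1 8 7 9)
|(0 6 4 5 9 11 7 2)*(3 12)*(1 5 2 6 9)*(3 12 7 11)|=14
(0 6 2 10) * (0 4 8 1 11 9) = [6, 11, 10, 3, 8, 5, 2, 7, 1, 0, 4, 9] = (0 6 2 10 4 8 1 11 9)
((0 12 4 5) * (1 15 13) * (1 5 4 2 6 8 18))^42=(0 2 8 1 13)(5 12 6 18 15)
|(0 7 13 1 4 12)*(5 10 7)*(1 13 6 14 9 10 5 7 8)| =|(0 7 6 14 9 10 8 1 4 12)| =10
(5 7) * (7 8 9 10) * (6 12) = (5 8 9 10 7)(6 12) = [0, 1, 2, 3, 4, 8, 12, 5, 9, 10, 7, 11, 6]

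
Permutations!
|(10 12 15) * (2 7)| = |(2 7)(10 12 15)| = 6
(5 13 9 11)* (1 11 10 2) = (1 11 5 13 9 10 2) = [0, 11, 1, 3, 4, 13, 6, 7, 8, 10, 2, 5, 12, 9]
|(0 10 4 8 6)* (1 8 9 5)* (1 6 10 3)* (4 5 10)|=|(0 3 1 8 4 9 10 5 6)|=9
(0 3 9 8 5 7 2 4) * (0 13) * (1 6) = (0 3 9 8 5 7 2 4 13)(1 6) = [3, 6, 4, 9, 13, 7, 1, 2, 5, 8, 10, 11, 12, 0]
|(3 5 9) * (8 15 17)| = |(3 5 9)(8 15 17)| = 3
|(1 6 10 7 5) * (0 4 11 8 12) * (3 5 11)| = 11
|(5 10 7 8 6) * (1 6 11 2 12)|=9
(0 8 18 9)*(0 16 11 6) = (0 8 18 9 16 11 6) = [8, 1, 2, 3, 4, 5, 0, 7, 18, 16, 10, 6, 12, 13, 14, 15, 11, 17, 9]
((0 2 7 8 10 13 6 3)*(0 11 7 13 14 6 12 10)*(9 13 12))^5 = ((0 2 12 10 14 6 3 11 7 8)(9 13))^5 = (0 6)(2 3)(7 10)(8 14)(9 13)(11 12)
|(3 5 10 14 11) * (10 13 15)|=7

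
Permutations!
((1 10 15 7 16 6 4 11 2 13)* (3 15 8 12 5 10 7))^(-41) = ((1 7 16 6 4 11 2 13)(3 15)(5 10 8 12))^(-41) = (1 13 2 11 4 6 16 7)(3 15)(5 12 8 10)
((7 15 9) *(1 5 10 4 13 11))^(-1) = (1 11 13 4 10 5)(7 9 15) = ((1 5 10 4 13 11)(7 15 9))^(-1)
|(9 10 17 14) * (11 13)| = |(9 10 17 14)(11 13)| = 4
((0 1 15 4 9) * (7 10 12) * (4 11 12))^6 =((0 1 15 11 12 7 10 4 9))^6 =(0 10 11)(1 4 12)(7 15 9)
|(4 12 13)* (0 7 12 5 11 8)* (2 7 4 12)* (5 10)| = |(0 4 10 5 11 8)(2 7)(12 13)| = 6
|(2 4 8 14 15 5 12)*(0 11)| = |(0 11)(2 4 8 14 15 5 12)| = 14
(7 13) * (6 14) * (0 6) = (0 6 14)(7 13) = [6, 1, 2, 3, 4, 5, 14, 13, 8, 9, 10, 11, 12, 7, 0]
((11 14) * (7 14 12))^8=(14)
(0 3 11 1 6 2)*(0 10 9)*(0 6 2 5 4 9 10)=(0 3 11 1 2)(4 9 6 5)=[3, 2, 0, 11, 9, 4, 5, 7, 8, 6, 10, 1]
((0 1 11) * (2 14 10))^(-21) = ((0 1 11)(2 14 10))^(-21) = (14)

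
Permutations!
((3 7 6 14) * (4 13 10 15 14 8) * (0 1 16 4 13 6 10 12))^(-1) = (0 12 13 8 6 4 16 1)(3 14 15 10 7)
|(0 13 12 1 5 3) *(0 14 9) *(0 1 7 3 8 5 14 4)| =|(0 13 12 7 3 4)(1 14 9)(5 8)| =6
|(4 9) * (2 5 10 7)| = 4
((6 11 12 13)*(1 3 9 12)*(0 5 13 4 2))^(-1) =(0 2 4 12 9 3 1 11 6 13 5)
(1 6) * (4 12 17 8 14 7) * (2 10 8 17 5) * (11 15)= (17)(1 6)(2 10 8 14 7 4 12 5)(11 15)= [0, 6, 10, 3, 12, 2, 1, 4, 14, 9, 8, 15, 5, 13, 7, 11, 16, 17]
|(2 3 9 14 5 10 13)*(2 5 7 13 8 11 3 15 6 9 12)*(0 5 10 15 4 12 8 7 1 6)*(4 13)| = |(0 5 15)(1 6 9 14)(2 13 10 7 4 12)(3 8 11)| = 12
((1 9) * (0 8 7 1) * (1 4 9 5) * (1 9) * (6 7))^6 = ((0 8 6 7 4 1 5 9))^6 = (0 5 4 6)(1 7 8 9)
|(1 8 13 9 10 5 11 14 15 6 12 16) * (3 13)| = |(1 8 3 13 9 10 5 11 14 15 6 12 16)| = 13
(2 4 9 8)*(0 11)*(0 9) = (0 11 9 8 2 4) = [11, 1, 4, 3, 0, 5, 6, 7, 2, 8, 10, 9]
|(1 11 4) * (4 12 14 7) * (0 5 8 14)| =9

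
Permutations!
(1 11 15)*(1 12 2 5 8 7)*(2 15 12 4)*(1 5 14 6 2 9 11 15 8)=(1 15 4 9 11 12 8 7 5)(2 14 6)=[0, 15, 14, 3, 9, 1, 2, 5, 7, 11, 10, 12, 8, 13, 6, 4]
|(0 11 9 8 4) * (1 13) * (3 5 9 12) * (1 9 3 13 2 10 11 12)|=12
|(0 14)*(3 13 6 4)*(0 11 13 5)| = 8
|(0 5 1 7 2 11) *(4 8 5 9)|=|(0 9 4 8 5 1 7 2 11)|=9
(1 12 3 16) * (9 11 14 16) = [0, 12, 2, 9, 4, 5, 6, 7, 8, 11, 10, 14, 3, 13, 16, 15, 1] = (1 12 3 9 11 14 16)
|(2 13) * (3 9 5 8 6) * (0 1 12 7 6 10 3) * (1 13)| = 35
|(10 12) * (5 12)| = |(5 12 10)| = 3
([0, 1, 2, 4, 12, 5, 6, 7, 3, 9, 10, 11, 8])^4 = (12)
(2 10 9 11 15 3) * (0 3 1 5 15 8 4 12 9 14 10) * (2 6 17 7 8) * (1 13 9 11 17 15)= (0 3 6 15 13 9 17 7 8 4 12 11 2)(1 5)(10 14)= [3, 5, 0, 6, 12, 1, 15, 8, 4, 17, 14, 2, 11, 9, 10, 13, 16, 7]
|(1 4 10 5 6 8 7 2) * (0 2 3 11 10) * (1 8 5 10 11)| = |(11)(0 2 8 7 3 1 4)(5 6)| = 14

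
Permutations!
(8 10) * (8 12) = (8 10 12) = [0, 1, 2, 3, 4, 5, 6, 7, 10, 9, 12, 11, 8]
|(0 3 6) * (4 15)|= 6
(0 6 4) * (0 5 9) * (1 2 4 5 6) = [1, 2, 4, 3, 6, 9, 5, 7, 8, 0] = (0 1 2 4 6 5 9)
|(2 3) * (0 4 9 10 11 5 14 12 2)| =|(0 4 9 10 11 5 14 12 2 3)| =10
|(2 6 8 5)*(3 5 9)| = |(2 6 8 9 3 5)| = 6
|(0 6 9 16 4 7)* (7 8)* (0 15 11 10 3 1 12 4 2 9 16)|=|(0 6 16 2 9)(1 12 4 8 7 15 11 10 3)|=45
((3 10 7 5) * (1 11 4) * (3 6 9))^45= ((1 11 4)(3 10 7 5 6 9))^45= (11)(3 5)(6 10)(7 9)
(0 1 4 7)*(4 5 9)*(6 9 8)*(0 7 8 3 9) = (0 1 5 3 9 4 8 6) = [1, 5, 2, 9, 8, 3, 0, 7, 6, 4]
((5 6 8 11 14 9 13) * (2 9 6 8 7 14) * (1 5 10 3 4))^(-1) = (1 4 3 10 13 9 2 11 8 5)(6 14 7)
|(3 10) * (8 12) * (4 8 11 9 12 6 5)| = 12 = |(3 10)(4 8 6 5)(9 12 11)|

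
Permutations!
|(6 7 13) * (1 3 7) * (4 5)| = 10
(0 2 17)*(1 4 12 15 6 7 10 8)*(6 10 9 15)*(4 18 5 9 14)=(0 2 17)(1 18 5 9 15 10 8)(4 12 6 7 14)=[2, 18, 17, 3, 12, 9, 7, 14, 1, 15, 8, 11, 6, 13, 4, 10, 16, 0, 5]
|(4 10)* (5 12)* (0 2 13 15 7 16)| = 6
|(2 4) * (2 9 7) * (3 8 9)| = |(2 4 3 8 9 7)| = 6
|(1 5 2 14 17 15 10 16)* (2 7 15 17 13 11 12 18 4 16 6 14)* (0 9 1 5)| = |(0 9 1)(4 16 5 7 15 10 6 14 13 11 12 18)| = 12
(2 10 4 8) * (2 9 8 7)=(2 10 4 7)(8 9)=[0, 1, 10, 3, 7, 5, 6, 2, 9, 8, 4]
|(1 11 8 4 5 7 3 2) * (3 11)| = |(1 3 2)(4 5 7 11 8)| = 15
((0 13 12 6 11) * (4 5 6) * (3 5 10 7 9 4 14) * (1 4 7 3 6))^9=((0 13 12 14 6 11)(1 4 10 3 5)(7 9))^9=(0 14)(1 5 3 10 4)(6 13)(7 9)(11 12)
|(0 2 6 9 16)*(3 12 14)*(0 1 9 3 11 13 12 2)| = |(1 9 16)(2 6 3)(11 13 12 14)| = 12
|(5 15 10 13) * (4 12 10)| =|(4 12 10 13 5 15)| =6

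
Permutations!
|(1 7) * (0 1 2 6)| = 5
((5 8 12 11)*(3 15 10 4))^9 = (3 15 10 4)(5 8 12 11)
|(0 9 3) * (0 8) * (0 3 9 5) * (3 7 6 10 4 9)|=14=|(0 5)(3 8 7 6 10 4 9)|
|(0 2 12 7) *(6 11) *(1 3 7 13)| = |(0 2 12 13 1 3 7)(6 11)| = 14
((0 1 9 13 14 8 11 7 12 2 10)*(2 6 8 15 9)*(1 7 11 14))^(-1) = ((0 7 12 6 8 14 15 9 13 1 2 10))^(-1) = (0 10 2 1 13 9 15 14 8 6 12 7)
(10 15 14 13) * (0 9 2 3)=(0 9 2 3)(10 15 14 13)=[9, 1, 3, 0, 4, 5, 6, 7, 8, 2, 15, 11, 12, 10, 13, 14]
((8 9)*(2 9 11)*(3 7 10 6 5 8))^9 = (11)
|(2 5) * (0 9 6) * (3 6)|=|(0 9 3 6)(2 5)|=4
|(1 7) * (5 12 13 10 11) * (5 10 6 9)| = 10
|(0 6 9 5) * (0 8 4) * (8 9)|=|(0 6 8 4)(5 9)|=4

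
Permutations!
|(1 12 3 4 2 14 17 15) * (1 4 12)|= |(2 14 17 15 4)(3 12)|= 10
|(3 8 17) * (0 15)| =|(0 15)(3 8 17)| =6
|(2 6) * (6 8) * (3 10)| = |(2 8 6)(3 10)| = 6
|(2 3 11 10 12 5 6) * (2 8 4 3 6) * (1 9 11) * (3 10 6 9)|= 18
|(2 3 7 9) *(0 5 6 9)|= |(0 5 6 9 2 3 7)|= 7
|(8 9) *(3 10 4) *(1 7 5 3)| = 6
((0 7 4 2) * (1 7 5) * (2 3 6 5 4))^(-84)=((0 4 3 6 5 1 7 2))^(-84)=(0 5)(1 4)(2 6)(3 7)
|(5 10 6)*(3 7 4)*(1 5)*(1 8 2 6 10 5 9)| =|(10)(1 9)(2 6 8)(3 7 4)| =6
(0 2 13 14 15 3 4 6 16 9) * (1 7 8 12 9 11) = (0 2 13 14 15 3 4 6 16 11 1 7 8 12 9) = [2, 7, 13, 4, 6, 5, 16, 8, 12, 0, 10, 1, 9, 14, 15, 3, 11]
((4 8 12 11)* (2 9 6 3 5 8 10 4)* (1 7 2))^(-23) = ((1 7 2 9 6 3 5 8 12 11)(4 10))^(-23) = (1 8 6 7 12 3 2 11 5 9)(4 10)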